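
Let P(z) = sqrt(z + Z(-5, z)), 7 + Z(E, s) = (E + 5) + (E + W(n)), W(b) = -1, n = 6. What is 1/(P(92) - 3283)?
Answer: -3283/10778010 - sqrt(79)/10778010 ≈ -0.00030543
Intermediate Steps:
Z(E, s) = -3 + 2*E (Z(E, s) = -7 + ((E + 5) + (E - 1)) = -7 + ((5 + E) + (-1 + E)) = -7 + (4 + 2*E) = -3 + 2*E)
P(z) = sqrt(-13 + z) (P(z) = sqrt(z + (-3 + 2*(-5))) = sqrt(z + (-3 - 10)) = sqrt(z - 13) = sqrt(-13 + z))
1/(P(92) - 3283) = 1/(sqrt(-13 + 92) - 3283) = 1/(sqrt(79) - 3283) = 1/(-3283 + sqrt(79))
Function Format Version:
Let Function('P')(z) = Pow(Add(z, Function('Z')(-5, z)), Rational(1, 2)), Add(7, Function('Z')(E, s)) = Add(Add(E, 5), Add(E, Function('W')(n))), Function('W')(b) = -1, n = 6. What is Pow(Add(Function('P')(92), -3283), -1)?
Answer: Add(Rational(-3283, 10778010), Mul(Rational(-1, 10778010), Pow(79, Rational(1, 2)))) ≈ -0.00030543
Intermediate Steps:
Function('Z')(E, s) = Add(-3, Mul(2, E)) (Function('Z')(E, s) = Add(-7, Add(Add(E, 5), Add(E, -1))) = Add(-7, Add(Add(5, E), Add(-1, E))) = Add(-7, Add(4, Mul(2, E))) = Add(-3, Mul(2, E)))
Function('P')(z) = Pow(Add(-13, z), Rational(1, 2)) (Function('P')(z) = Pow(Add(z, Add(-3, Mul(2, -5))), Rational(1, 2)) = Pow(Add(z, Add(-3, -10)), Rational(1, 2)) = Pow(Add(z, -13), Rational(1, 2)) = Pow(Add(-13, z), Rational(1, 2)))
Pow(Add(Function('P')(92), -3283), -1) = Pow(Add(Pow(Add(-13, 92), Rational(1, 2)), -3283), -1) = Pow(Add(Pow(79, Rational(1, 2)), -3283), -1) = Pow(Add(-3283, Pow(79, Rational(1, 2))), -1)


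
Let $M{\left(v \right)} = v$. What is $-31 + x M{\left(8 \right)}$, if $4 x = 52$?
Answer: $73$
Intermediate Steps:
$x = 13$ ($x = \frac{1}{4} \cdot 52 = 13$)
$-31 + x M{\left(8 \right)} = -31 + 13 \cdot 8 = -31 + 104 = 73$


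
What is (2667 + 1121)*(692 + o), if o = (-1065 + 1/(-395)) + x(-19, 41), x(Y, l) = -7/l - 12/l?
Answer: -22910888428/16195 ≈ -1.4147e+6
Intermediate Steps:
x(Y, l) = -19/l
o = -17255221/16195 (o = (-1065 + 1/(-395)) - 19/41 = (-1065 - 1/395) - 19*1/41 = -420676/395 - 19/41 = -17255221/16195 ≈ -1065.5)
(2667 + 1121)*(692 + o) = (2667 + 1121)*(692 - 17255221/16195) = 3788*(-6048281/16195) = -22910888428/16195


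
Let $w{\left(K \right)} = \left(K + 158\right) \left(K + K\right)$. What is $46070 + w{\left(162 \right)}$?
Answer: $149750$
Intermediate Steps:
$w{\left(K \right)} = 2 K \left(158 + K\right)$ ($w{\left(K \right)} = \left(158 + K\right) 2 K = 2 K \left(158 + K\right)$)
$46070 + w{\left(162 \right)} = 46070 + 2 \cdot 162 \left(158 + 162\right) = 46070 + 2 \cdot 162 \cdot 320 = 46070 + 103680 = 149750$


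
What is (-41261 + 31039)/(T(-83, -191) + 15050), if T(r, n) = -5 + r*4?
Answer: -10222/14713 ≈ -0.69476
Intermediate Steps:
T(r, n) = -5 + 4*r
(-41261 + 31039)/(T(-83, -191) + 15050) = (-41261 + 31039)/((-5 + 4*(-83)) + 15050) = -10222/((-5 - 332) + 15050) = -10222/(-337 + 15050) = -10222/14713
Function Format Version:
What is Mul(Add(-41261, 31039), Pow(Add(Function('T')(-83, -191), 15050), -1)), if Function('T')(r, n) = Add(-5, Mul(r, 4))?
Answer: Rational(-10222, 14713) ≈ -0.69476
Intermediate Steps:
Function('T')(r, n) = Add(-5, Mul(4, r))
Mul(Add(-41261, 31039), Pow(Add(Function('T')(-83, -191), 15050), -1)) = Mul(Add(-41261, 31039), Pow(Add(Add(-5, Mul(4, -83)), 15050), -1)) = Mul(-10222, Pow(Add(Add(-5, -332), 15050), -1)) = Mul(-10222, Pow(Add(-337, 15050), -1)) = Mul(-10222, Pow(14713, -1)) = Mul(-10222, Rational(1, 14713)) = Rational(-10222, 14713)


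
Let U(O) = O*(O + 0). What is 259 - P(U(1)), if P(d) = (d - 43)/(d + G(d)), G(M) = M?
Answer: 280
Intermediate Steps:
U(O) = O² (U(O) = O*O = O²)
P(d) = (-43 + d)/(2*d) (P(d) = (d - 43)/(d + d) = (-43 + d)/((2*d)) = (-43 + d)*(1/(2*d)) = (-43 + d)/(2*d))
259 - P(U(1)) = 259 - (-43 + 1²)/(2*(1²)) = 259 - (-43 + 1)/(2*1) = 259 - (-42)/2 = 259 - 1*(-21) = 259 + 21 = 280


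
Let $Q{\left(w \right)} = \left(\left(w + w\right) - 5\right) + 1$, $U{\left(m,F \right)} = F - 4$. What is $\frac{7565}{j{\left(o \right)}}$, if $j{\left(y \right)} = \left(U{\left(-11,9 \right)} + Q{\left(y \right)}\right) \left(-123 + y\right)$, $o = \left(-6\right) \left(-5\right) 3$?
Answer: $- \frac{7565}{5973} \approx -1.2665$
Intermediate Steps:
$U{\left(m,F \right)} = -4 + F$ ($U{\left(m,F \right)} = F - 4 = -4 + F$)
$Q{\left(w \right)} = -4 + 2 w$ ($Q{\left(w \right)} = \left(2 w - 5\right) + 1 = \left(-5 + 2 w\right) + 1 = -4 + 2 w$)
$o = 90$ ($o = 30 \cdot 3 = 90$)
$j{\left(y \right)} = \left(1 + 2 y\right) \left(-123 + y\right)$ ($j{\left(y \right)} = \left(\left(-4 + 9\right) + \left(-4 + 2 y\right)\right) \left(-123 + y\right) = \left(5 + \left(-4 + 2 y\right)\right) \left(-123 + y\right) = \left(1 + 2 y\right) \left(-123 + y\right)$)
$\frac{7565}{j{\left(o \right)}} = \frac{7565}{-123 - 22050 + 2 \cdot 90^{2}} = \frac{7565}{-123 - 22050 + 2 \cdot 8100} = \frac{7565}{-123 - 22050 + 16200} = \frac{7565}{-5973} = 7565 \left(- \frac{1}{5973}\right) = - \frac{7565}{5973}$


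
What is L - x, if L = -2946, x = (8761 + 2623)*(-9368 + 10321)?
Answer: -10851898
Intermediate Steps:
x = 10848952 (x = 11384*953 = 10848952)
L - x = -2946 - 1*10848952 = -2946 - 10848952 = -10851898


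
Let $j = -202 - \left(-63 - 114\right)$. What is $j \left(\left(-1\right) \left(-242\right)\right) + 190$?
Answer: $-5860$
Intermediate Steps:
$j = -25$ ($j = -202 - -177 = -202 + 177 = -25$)
$j \left(\left(-1\right) \left(-242\right)\right) + 190 = - 25 \left(\left(-1\right) \left(-242\right)\right) + 190 = \left(-25\right) 242 + 190 = -6050 + 190 = -5860$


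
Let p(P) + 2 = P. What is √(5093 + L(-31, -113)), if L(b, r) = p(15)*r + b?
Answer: √3593 ≈ 59.942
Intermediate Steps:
p(P) = -2 + P
L(b, r) = b + 13*r (L(b, r) = (-2 + 15)*r + b = 13*r + b = b + 13*r)
√(5093 + L(-31, -113)) = √(5093 + (-31 + 13*(-113))) = √(5093 + (-31 - 1469)) = √(5093 - 1500) = √3593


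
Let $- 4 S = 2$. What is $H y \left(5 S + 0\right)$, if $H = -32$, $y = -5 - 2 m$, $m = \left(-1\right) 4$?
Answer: $240$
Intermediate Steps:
$S = - \frac{1}{2}$ ($S = \left(- \frac{1}{4}\right) 2 = - \frac{1}{2} \approx -0.5$)
$m = -4$
$y = 3$ ($y = -5 - -8 = -5 + 8 = 3$)
$H y \left(5 S + 0\right) = \left(-32\right) 3 \left(5 \left(- \frac{1}{2}\right) + 0\right) = - 96 \left(- \frac{5}{2} + 0\right) = \left(-96\right) \left(- \frac{5}{2}\right) = 240$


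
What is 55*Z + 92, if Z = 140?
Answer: 7792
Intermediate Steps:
55*Z + 92 = 55*140 + 92 = 7700 + 92 = 7792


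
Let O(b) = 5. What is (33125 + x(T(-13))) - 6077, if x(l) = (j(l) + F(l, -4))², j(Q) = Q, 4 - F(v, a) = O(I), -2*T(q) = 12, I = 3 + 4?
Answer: 27097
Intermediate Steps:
I = 7
T(q) = -6 (T(q) = -½*12 = -6)
F(v, a) = -1 (F(v, a) = 4 - 1*5 = 4 - 5 = -1)
x(l) = (-1 + l)² (x(l) = (l - 1)² = (-1 + l)²)
(33125 + x(T(-13))) - 6077 = (33125 + (-1 - 6)²) - 6077 = (33125 + (-7)²) - 6077 = (33125 + 49) - 6077 = 33174 - 6077 = 27097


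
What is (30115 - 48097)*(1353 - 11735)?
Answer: 186689124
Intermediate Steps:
(30115 - 48097)*(1353 - 11735) = -17982*(-10382) = 186689124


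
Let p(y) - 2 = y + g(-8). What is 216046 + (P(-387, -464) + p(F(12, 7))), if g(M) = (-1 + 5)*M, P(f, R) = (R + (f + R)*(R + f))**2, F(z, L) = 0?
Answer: 523795461185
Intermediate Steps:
P(f, R) = (R + (R + f)**2)**2 (P(f, R) = (R + (R + f)*(R + f))**2 = (R + (R + f)**2)**2)
g(M) = 4*M
p(y) = -30 + y (p(y) = 2 + (y + 4*(-8)) = 2 + (y - 32) = 2 + (-32 + y) = -30 + y)
216046 + (P(-387, -464) + p(F(12, 7))) = 216046 + ((-464 + (-464 - 387)**2)**2 + (-30 + 0)) = 216046 + ((-464 + (-851)**2)**2 - 30) = 216046 + ((-464 + 724201)**2 - 30) = 216046 + (723737**2 - 30) = 216046 + (523795245169 - 30) = 216046 + 523795245139 = 523795461185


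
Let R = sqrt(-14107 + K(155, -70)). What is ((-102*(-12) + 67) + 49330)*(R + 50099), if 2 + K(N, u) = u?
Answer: 2536061479 + 50621*I*sqrt(14179) ≈ 2.5361e+9 + 6.0277e+6*I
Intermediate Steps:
K(N, u) = -2 + u
R = I*sqrt(14179) (R = sqrt(-14107 + (-2 - 70)) = sqrt(-14107 - 72) = sqrt(-14179) = I*sqrt(14179) ≈ 119.08*I)
((-102*(-12) + 67) + 49330)*(R + 50099) = ((-102*(-12) + 67) + 49330)*(I*sqrt(14179) + 50099) = ((1224 + 67) + 49330)*(50099 + I*sqrt(14179)) = (1291 + 49330)*(50099 + I*sqrt(14179)) = 50621*(50099 + I*sqrt(14179)) = 2536061479 + 50621*I*sqrt(14179)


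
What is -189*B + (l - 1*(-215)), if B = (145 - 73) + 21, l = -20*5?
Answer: -17462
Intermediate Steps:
l = -100
B = 93 (B = 72 + 21 = 93)
-189*B + (l - 1*(-215)) = -189*93 + (-100 - 1*(-215)) = -17577 + (-100 + 215) = -17577 + 115 = -17462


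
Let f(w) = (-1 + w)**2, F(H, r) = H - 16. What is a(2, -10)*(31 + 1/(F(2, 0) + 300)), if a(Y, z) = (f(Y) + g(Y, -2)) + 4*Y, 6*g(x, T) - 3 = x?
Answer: 523153/1716 ≈ 304.87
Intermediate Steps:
F(H, r) = -16 + H
g(x, T) = 1/2 + x/6
a(Y, z) = 1/2 + (-1 + Y)**2 + 25*Y/6 (a(Y, z) = ((-1 + Y)**2 + (1/2 + Y/6)) + 4*Y = (1/2 + (-1 + Y)**2 + Y/6) + 4*Y = 1/2 + (-1 + Y)**2 + 25*Y/6)
a(2, -10)*(31 + 1/(F(2, 0) + 300)) = (3/2 + 2**2 + (13/6)*2)*(31 + 1/((-16 + 2) + 300)) = (3/2 + 4 + 13/3)*(31 + 1/(-14 + 300)) = 59*(31 + 1/286)/6 = (59/6)*(8867/286) = 523153/1716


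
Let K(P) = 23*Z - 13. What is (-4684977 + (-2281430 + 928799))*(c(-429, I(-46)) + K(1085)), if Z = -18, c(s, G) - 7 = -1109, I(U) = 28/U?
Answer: 9231502632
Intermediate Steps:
c(s, G) = -1102 (c(s, G) = 7 - 1109 = -1102)
K(P) = -427 (K(P) = 23*(-18) - 13 = -414 - 13 = -427)
(-4684977 + (-2281430 + 928799))*(c(-429, I(-46)) + K(1085)) = (-4684977 + (-2281430 + 928799))*(-1102 - 427) = (-4684977 - 1352631)*(-1529) = -6037608*(-1529) = 9231502632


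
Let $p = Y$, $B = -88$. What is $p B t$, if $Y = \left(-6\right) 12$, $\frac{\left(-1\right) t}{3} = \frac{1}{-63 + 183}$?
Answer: $- \frac{792}{5} \approx -158.4$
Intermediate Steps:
$t = - \frac{1}{40}$ ($t = - \frac{3}{-63 + 183} = - \frac{3}{120} = \left(-3\right) \frac{1}{120} = - \frac{1}{40} \approx -0.025$)
$Y = -72$
$p = -72$
$p B t = \left(-72\right) \left(-88\right) \left(- \frac{1}{40}\right) = 6336 \left(- \frac{1}{40}\right) = - \frac{792}{5}$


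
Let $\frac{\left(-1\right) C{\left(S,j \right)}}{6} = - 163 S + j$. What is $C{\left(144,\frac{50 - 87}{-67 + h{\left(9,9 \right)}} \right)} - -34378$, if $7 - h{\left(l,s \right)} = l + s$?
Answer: $\frac{2277693}{13} \approx 1.7521 \cdot 10^{5}$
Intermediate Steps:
$h{\left(l,s \right)} = 7 - l - s$ ($h{\left(l,s \right)} = 7 - \left(l + s\right) = 7 - l - s$)
$C{\left(S,j \right)} = - 6 j + 978 S$ ($C{\left(S,j \right)} = - 6 \left(- 163 S + j\right) = - 6 \left(j - 163 S\right) = - 6 j + 978 S$)
$C{\left(144,\frac{50 - 87}{-67 + h{\left(9,9 \right)}} \right)} - -34378 = \left(- 6 \frac{50 - 87}{-67 - 11} + 978 \cdot 144\right) - -34378 = \left(- 6 \left(- \frac{37}{-67 - 11}\right) + 140832\right) + 34378 = \left(- 6 \left(- \frac{37}{-78}\right) + 140832\right) + 34378 = \left(- 6 \left(\left(-37\right) \left(- \frac{1}{78}\right)\right) + 140832\right) + 34378 = \left(\left(-6\right) \frac{37}{78} + 140832\right) + 34378 = \left(- \frac{37}{13} + 140832\right) + 34378 = \frac{1830779}{13} + 34378 = \frac{2277693}{13}$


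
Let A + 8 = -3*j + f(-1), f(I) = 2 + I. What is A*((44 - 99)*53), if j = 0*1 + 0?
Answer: 20405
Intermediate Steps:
j = 0 (j = 0 + 0 = 0)
A = -7 (A = -8 + (-3*0 + (2 - 1)) = -8 + (0 + 1) = -8 + 1 = -7)
A*((44 - 99)*53) = -7*(44 - 99)*53 = -(-385)*53 = -7*(-2915) = 20405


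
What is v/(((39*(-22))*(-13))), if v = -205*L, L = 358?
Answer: -36695/5577 ≈ -6.5797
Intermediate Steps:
v = -73390 (v = -205*358 = -73390)
v/(((39*(-22))*(-13))) = -73390/((39*(-22))*(-13)) = -73390/((-858*(-13))) = -73390/11154 = -73390*1/11154 = -36695/5577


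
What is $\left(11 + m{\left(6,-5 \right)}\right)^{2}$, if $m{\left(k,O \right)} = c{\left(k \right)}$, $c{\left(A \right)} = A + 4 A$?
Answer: $1681$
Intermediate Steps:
$c{\left(A \right)} = 5 A$
$m{\left(k,O \right)} = 5 k$
$\left(11 + m{\left(6,-5 \right)}\right)^{2} = \left(11 + 5 \cdot 6\right)^{2} = \left(11 + 30\right)^{2} = 41^{2} = 1681$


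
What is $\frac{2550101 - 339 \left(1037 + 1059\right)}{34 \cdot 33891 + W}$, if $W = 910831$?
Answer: $\frac{1839557}{2063125} \approx 0.89164$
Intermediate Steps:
$\frac{2550101 - 339 \left(1037 + 1059\right)}{34 \cdot 33891 + W} = \frac{2550101 - 339 \left(1037 + 1059\right)}{34 \cdot 33891 + 910831} = \frac{2550101 - 710544}{1152294 + 910831} = \frac{2550101 - 710544}{2063125} = 1839557 \cdot \frac{1}{2063125} = \frac{1839557}{2063125}$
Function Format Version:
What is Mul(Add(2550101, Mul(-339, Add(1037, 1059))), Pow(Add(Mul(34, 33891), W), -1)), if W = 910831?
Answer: Rational(1839557, 2063125) ≈ 0.89164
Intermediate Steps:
Mul(Add(2550101, Mul(-339, Add(1037, 1059))), Pow(Add(Mul(34, 33891), W), -1)) = Mul(Add(2550101, Mul(-339, Add(1037, 1059))), Pow(Add(Mul(34, 33891), 910831), -1)) = Mul(Add(2550101, Mul(-339, 2096)), Pow(Add(1152294, 910831), -1)) = Mul(Add(2550101, -710544), Pow(2063125, -1)) = Mul(1839557, Rational(1, 2063125)) = Rational(1839557, 2063125)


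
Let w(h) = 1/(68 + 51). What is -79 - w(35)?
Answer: -9402/119 ≈ -79.008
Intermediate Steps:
w(h) = 1/119
-79 - w(35) = -79 - 1*1/119 = -79 - 1/119 = -9402/119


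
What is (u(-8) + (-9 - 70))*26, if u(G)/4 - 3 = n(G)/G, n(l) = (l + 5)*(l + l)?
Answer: -2366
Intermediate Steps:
n(l) = 2*l*(5 + l) (n(l) = (5 + l)*(2*l) = 2*l*(5 + l))
u(G) = 52 + 8*G (u(G) = 12 + 4*((2*G*(5 + G))/G) = 12 + 4*(10 + 2*G) = 12 + (40 + 8*G) = 52 + 8*G)
(u(-8) + (-9 - 70))*26 = ((52 + 8*(-8)) + (-9 - 70))*26 = ((52 - 64) - 79)*26 = (-12 - 79)*26 = -91*26 = -2366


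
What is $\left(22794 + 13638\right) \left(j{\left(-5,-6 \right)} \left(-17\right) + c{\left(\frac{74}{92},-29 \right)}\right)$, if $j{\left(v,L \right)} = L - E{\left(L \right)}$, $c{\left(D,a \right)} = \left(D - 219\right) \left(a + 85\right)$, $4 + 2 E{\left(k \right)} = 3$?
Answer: $-441754632$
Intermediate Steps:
$E{\left(k \right)} = - \frac{1}{2}$ ($E{\left(k \right)} = -2 + \frac{1}{2} \cdot 3 = -2 + \frac{3}{2} = - \frac{1}{2}$)
$c{\left(D,a \right)} = \left(-219 + D\right) \left(85 + a\right)$
$j{\left(v,L \right)} = \frac{1}{2} + L$ ($j{\left(v,L \right)} = L - - \frac{1}{2} = L + \frac{1}{2} = \frac{1}{2} + L$)
$\left(22794 + 13638\right) \left(j{\left(-5,-6 \right)} \left(-17\right) + c{\left(\frac{74}{92},-29 \right)}\right) = \left(22794 + 13638\right) \left(\left(\frac{1}{2} - 6\right) \left(-17\right) + \left(-18615 - -6351 + 85 \cdot \frac{74}{92} + \frac{74}{92} \left(-29\right)\right)\right) = 36432 \left(\left(- \frac{11}{2}\right) \left(-17\right) + \left(-18615 + 6351 + 85 \cdot 74 \cdot \frac{1}{92} + 74 \cdot \frac{1}{92} \left(-29\right)\right)\right) = 36432 \left(\frac{187}{2} + \left(-18615 + 6351 + 85 \cdot \frac{37}{46} + \frac{37}{46} \left(-29\right)\right)\right) = 36432 \left(\frac{187}{2} + \left(-18615 + 6351 + \frac{3145}{46} - \frac{1073}{46}\right)\right) = 36432 \left(\frac{187}{2} - \frac{281036}{23}\right) = 36432 \left(- \frac{557771}{46}\right) = -441754632$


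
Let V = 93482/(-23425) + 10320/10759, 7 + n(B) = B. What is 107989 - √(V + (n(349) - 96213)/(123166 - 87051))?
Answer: 107989 - I*√753724680337938858397751/364081924045 ≈ 1.0799e+5 - 2.3846*I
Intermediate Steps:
n(B) = -7 + B
V = -764026838/252029575 (V = 93482*(-1/23425) + 10320*(1/10759) = -93482/23425 + 10320/10759 = -764026838/252029575 ≈ -3.0315)
107989 - √(V + (n(349) - 96213)/(123166 - 87051)) = 107989 - √(-764026838/252029575 + ((-7 + 349) - 96213)/(123166 - 87051)) = 107989 - √(-764026838/252029575 + (342 - 96213)/36115) = 107989 - √(-764026838/252029575 - 95871*1/36115) = 107989 - √(-764026838/252029575 - 95871/36115) = 107989 - √(-10351031327839/1820409620225) = 107989 - I*√753724680337938858397751/364081924045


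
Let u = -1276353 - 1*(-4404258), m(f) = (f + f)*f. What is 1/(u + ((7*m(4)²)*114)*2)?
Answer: 1/4762209 ≈ 2.0999e-7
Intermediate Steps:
m(f) = 2*f² (m(f) = (2*f)*f = 2*f²)
u = 3127905 (u = -1276353 + 4404258 = 3127905)
1/(u + ((7*m(4)²)*114)*2) = 1/(3127905 + ((7*(2*4²)²)*114)*2) = 1/(3127905 + ((7*(2*16)²)*114)*2) = 1/(3127905 + ((7*32²)*114)*2) = 1/(3127905 + ((7*1024)*114)*2) = 1/(3127905 + (7168*114)*2) = 1/(3127905 + 817152*2) = 1/(3127905 + 1634304) = 1/4762209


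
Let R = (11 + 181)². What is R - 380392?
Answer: -343528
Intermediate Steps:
R = 36864 (R = 192² = 36864)
R - 380392 = 36864 - 380392 = -343528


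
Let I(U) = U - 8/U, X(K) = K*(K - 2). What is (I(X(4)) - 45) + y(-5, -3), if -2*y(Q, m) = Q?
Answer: -71/2 ≈ -35.500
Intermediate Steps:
y(Q, m) = -Q/2
X(K) = K*(-2 + K)
I(U) = U - 8/U
(I(X(4)) - 45) + y(-5, -3) = ((4*(-2 + 4) - 8*1/(4*(-2 + 4))) - 45) - 1/2*(-5) = ((4*2 - 8/(4*2)) - 45) + 5/2 = ((8 - 8/8) - 45) + 5/2 = ((8 - 8*1/8) - 45) + 5/2 = ((8 - 1) - 45) + 5/2 = (7 - 45) + 5/2 = -38 + 5/2 = -71/2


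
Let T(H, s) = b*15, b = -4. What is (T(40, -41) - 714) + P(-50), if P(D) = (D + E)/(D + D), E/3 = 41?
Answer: -77473/100 ≈ -774.73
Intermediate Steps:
E = 123 (E = 3*41 = 123)
T(H, s) = -60 (T(H, s) = -4*15 = -60)
P(D) = (123 + D)/(2*D) (P(D) = (D + 123)/(D + D) = (123 + D)/((2*D)) = (123 + D)*(1/(2*D)) = (123 + D)/(2*D))
(T(40, -41) - 714) + P(-50) = (-60 - 714) + (½)*(123 - 50)/(-50) = -774 + (½)*(-1/50)*73 = -774 - 73/100 = -77473/100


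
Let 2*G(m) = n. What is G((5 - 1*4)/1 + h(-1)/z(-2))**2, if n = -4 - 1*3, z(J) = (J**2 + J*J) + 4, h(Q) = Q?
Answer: 49/4 ≈ 12.250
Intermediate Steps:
z(J) = 4 + 2*J**2 (z(J) = (J**2 + J**2) + 4 = 2*J**2 + 4 = 4 + 2*J**2)
n = -7 (n = -4 - 3 = -7)
G(m) = -7/2 (G(m) = (1/2)*(-7) = -7/2)
G((5 - 1*4)/1 + h(-1)/z(-2))**2 = (-7/2)**2 = 49/4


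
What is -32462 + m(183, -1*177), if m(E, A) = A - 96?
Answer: -32735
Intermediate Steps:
m(E, A) = -96 + A
-32462 + m(183, -1*177) = -32462 + (-96 - 1*177) = -32462 + (-96 - 177) = -32462 - 273 = -32735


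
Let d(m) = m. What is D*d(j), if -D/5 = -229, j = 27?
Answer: 30915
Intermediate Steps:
D = 1145 (D = -5*(-229) = 1145)
D*d(j) = 1145*27 = 30915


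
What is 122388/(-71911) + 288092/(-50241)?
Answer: -3837982760/516125793 ≈ -7.4361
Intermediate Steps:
122388/(-71911) + 288092/(-50241) = 122388*(-1/71911) + 288092*(-1/50241) = -17484/10273 - 288092/50241 = -3837982760/516125793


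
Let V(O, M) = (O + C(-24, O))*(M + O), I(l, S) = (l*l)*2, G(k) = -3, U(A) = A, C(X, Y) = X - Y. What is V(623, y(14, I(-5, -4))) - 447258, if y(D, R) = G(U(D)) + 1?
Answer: -462162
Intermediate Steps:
I(l, S) = 2*l² (I(l, S) = l²*2 = 2*l²)
y(D, R) = -2 (y(D, R) = -3 + 1 = -2)
V(O, M) = -24*M - 24*O (V(O, M) = (O + (-24 - O))*(M + O) = -24*(M + O) = -24*M - 24*O)
V(623, y(14, I(-5, -4))) - 447258 = (-24*(-2) - 24*623) - 447258 = (48 - 14952) - 447258 = -14904 - 447258 = -462162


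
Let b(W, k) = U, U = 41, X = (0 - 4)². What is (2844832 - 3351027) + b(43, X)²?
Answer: -504514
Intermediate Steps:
X = 16 (X = (-4)² = 16)
b(W, k) = 41
(2844832 - 3351027) + b(43, X)² = (2844832 - 3351027) + 41² = -506195 + 1681 = -504514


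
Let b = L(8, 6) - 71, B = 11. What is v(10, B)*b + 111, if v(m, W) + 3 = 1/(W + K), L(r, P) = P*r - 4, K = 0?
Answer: 2085/11 ≈ 189.55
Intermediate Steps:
L(r, P) = -4 + P*r
b = -27 (b = (-4 + 6*8) - 71 = (-4 + 48) - 71 = 44 - 71 = -27)
v(m, W) = -3 + 1/W (v(m, W) = -3 + 1/(W + 0) = -3 + 1/W)
v(10, B)*b + 111 = (-3 + 1/11)*(-27) + 111 = -32/11*(-27) + 111 = 864/11 + 111 = 2085/11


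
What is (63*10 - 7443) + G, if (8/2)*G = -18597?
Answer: -45849/4 ≈ -11462.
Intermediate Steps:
G = -18597/4 (G = (¼)*(-18597) = -18597/4 ≈ -4649.3)
(63*10 - 7443) + G = (63*10 - 7443) - 18597/4 = (630 - 7443) - 18597/4 = -6813 - 18597/4 = -45849/4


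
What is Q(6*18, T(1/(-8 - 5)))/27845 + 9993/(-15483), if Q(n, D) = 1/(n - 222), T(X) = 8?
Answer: -10573698391/16382717130 ≈ -0.64542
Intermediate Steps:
Q(n, D) = 1/(-222 + n)
Q(6*18, T(1/(-8 - 5)))/27845 + 9993/(-15483) = 1/((-222 + 6*18)*27845) + 9993/(-15483) = (1/27845)/(-222 + 108) + 9993*(-1/15483) = (1/27845)/(-114) - 3331/5161 = -1/114*1/27845 - 3331/5161 = -1/3174330 - 3331/5161 = -10573698391/16382717130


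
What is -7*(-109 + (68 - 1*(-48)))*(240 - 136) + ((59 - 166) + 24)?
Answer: -5179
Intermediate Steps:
-7*(-109 + (68 - 1*(-48)))*(240 - 136) + ((59 - 166) + 24) = -7*(-109 + (68 + 48))*104 + (-107 + 24) = -7*(-109 + 116)*104 - 83 = -49*104 - 83 = -7*728 - 83 = -5096 - 83 = -5179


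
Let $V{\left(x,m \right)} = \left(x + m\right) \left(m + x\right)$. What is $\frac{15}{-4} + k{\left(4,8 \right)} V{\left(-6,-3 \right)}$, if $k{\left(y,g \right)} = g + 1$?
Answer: $\frac{2901}{4} \approx 725.25$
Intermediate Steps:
$k{\left(y,g \right)} = 1 + g$
$V{\left(x,m \right)} = \left(m + x\right)^{2}$ ($V{\left(x,m \right)} = \left(m + x\right) \left(m + x\right) = \left(m + x\right)^{2}$)
$\frac{15}{-4} + k{\left(4,8 \right)} V{\left(-6,-3 \right)} = \frac{15}{-4} + \left(1 + 8\right) \left(-3 - 6\right)^{2} = 15 \left(- \frac{1}{4}\right) + 9 \left(-9\right)^{2} = - \frac{15}{4} + 9 \cdot 81 = - \frac{15}{4} + 729 = \frac{2901}{4}$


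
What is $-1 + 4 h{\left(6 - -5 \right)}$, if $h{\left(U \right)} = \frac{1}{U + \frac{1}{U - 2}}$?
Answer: $- \frac{16}{25} \approx -0.64$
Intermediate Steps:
$h{\left(U \right)} = \frac{1}{U + \frac{1}{-2 + U}}$
$-1 + 4 h{\left(6 - -5 \right)} = -1 + 4 \frac{-2 + \left(6 - -5\right)}{1 + \left(6 - -5\right)^{2} - 2 \left(6 - -5\right)} = -1 + 4 \frac{-2 + \left(6 + 5\right)}{1 + \left(6 + 5\right)^{2} - 2 \left(6 + 5\right)} = -1 + 4 \frac{-2 + 11}{1 + 11^{2} - 22} = -1 + 4 \frac{1}{1 + 121 - 22} \cdot 9 = -1 + 4 \cdot \frac{1}{100} \cdot 9 = -1 + 4 \cdot \frac{9}{100} = -1 + \frac{9}{25} = - \frac{16}{25}$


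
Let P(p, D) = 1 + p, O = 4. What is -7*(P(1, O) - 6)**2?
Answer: -112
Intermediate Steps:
-7*(P(1, O) - 6)**2 = -7*((1 + 1) - 6)**2 = -7*(2 - 6)**2 = -7*(-4)**2 = -7*16 = -112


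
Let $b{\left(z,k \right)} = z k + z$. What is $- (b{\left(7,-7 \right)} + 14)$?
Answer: $28$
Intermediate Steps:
$b{\left(z,k \right)} = z + k z$ ($b{\left(z,k \right)} = k z + z = z + k z$)
$- (b{\left(7,-7 \right)} + 14) = - (7 \left(1 - 7\right) + 14) = - (7 \left(-6\right) + 14) = - (-42 + 14) = \left(-1\right) \left(-28\right) = 28$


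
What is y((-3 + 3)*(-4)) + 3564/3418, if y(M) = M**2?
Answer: 1782/1709 ≈ 1.0427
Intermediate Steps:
y((-3 + 3)*(-4)) + 3564/3418 = ((-3 + 3)*(-4))**2 + 3564/3418 = (0*(-4))**2 + 3564*(1/3418) = 0**2 + 1782/1709 = 0 + 1782/1709 = 1782/1709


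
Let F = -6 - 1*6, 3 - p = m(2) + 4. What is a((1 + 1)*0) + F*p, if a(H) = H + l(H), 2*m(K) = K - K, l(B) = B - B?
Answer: 12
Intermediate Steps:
l(B) = 0
m(K) = 0 (m(K) = (K - K)/2 = (½)*0 = 0)
p = -1 (p = 3 - (0 + 4) = 3 - 1*4 = 3 - 4 = -1)
F = -12 (F = -6 - 6 = -12)
a(H) = H (a(H) = H + 0 = H)
a((1 + 1)*0) + F*p = (1 + 1)*0 - 12*(-1) = 2*0 + 12 = 0 + 12 = 12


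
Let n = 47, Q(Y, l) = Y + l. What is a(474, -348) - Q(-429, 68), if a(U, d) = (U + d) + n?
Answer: 534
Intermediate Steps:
a(U, d) = 47 + U + d (a(U, d) = (U + d) + 47 = 47 + U + d)
a(474, -348) - Q(-429, 68) = (47 + 474 - 348) - (-429 + 68) = 173 - 1*(-361) = 173 + 361 = 534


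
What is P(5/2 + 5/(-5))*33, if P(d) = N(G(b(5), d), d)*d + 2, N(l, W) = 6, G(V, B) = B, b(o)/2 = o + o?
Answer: 363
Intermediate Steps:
b(o) = 4*o (b(o) = 2*(o + o) = 2*(2*o) = 4*o)
P(d) = 2 + 6*d (P(d) = 6*d + 2 = 2 + 6*d)
P(5/2 + 5/(-5))*33 = (2 + 6*(5/2 + 5/(-5)))*33 = (2 + 6*(5*(½) + 5*(-⅕)))*33 = (2 + 6*(5/2 - 1))*33 = (2 + 6*(3/2))*33 = (2 + 9)*33 = 11*33 = 363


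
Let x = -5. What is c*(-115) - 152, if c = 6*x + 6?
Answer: 2608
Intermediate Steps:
c = -24 (c = 6*(-5) + 6 = -30 + 6 = -24)
c*(-115) - 152 = -24*(-115) - 152 = 2760 - 152 = 2608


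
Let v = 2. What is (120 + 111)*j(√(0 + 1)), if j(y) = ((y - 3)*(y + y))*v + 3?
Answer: -1155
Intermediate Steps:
j(y) = 3 + 4*y*(-3 + y) (j(y) = ((y - 3)*(y + y))*2 + 3 = ((-3 + y)*(2*y))*2 + 3 = (2*y*(-3 + y))*2 + 3 = 4*y*(-3 + y) + 3 = 3 + 4*y*(-3 + y))
(120 + 111)*j(√(0 + 1)) = (120 + 111)*(3 - 12*√(0 + 1) + 4*(√(0 + 1))²) = 231*(3 - 12*√1 + 4*(√1)²) = 231*(3 - 12*1 + 4*1²) = 231*(3 - 12 + 4*1) = 231*(3 - 12 + 4) = 231*(-5) = -1155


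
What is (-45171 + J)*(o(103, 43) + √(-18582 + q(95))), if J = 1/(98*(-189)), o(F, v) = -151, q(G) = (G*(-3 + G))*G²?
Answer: 126335246713/18522 - 836657263*√78859918/18522 ≈ -3.9431e+8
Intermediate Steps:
q(G) = G³*(-3 + G)
J = -1/18522 (J = 1/(-18522) = -1/18522 ≈ -5.3990e-5)
(-45171 + J)*(o(103, 43) + √(-18582 + q(95))) = (-45171 - 1/18522)*(-151 + √(-18582 + 95³*(-3 + 95))) = -836657263*(-151 + √(-18582 + 857375*92))/18522 = -836657263*(-151 + √(-18582 + 78878500))/18522 = -836657263*(-151 + √78859918)/18522 = 126335246713/18522 - 836657263*√78859918/18522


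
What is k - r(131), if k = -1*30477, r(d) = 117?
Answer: -30594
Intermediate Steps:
k = -30477
k - r(131) = -30477 - 1*117 = -30477 - 117 = -30594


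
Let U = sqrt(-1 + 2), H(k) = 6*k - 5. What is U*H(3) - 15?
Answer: -2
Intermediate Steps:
H(k) = -5 + 6*k
U = 1 (U = sqrt(1) = 1)
U*H(3) - 15 = 1*(-5 + 6*3) - 15 = 1*(-5 + 18) - 15 = 1*13 - 15 = 13 - 15 = -2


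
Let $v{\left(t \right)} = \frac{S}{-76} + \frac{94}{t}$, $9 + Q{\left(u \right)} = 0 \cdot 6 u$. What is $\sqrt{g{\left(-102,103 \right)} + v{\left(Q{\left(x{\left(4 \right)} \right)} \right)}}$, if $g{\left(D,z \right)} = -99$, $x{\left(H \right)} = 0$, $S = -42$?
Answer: $\frac{i \sqrt{1415158}}{114} \approx 10.435 i$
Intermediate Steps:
$Q{\left(u \right)} = -9$ ($Q{\left(u \right)} = -9 + 0 \cdot 6 u = -9 + 0 u = -9 + 0 = -9$)
$v{\left(t \right)} = \frac{21}{38} + \frac{94}{t}$ ($v{\left(t \right)} = - \frac{42}{-76} + \frac{94}{t} = \left(-42\right) \left(- \frac{1}{76}\right) + \frac{94}{t} = \frac{21}{38} + \frac{94}{t}$)
$\sqrt{g{\left(-102,103 \right)} + v{\left(Q{\left(x{\left(4 \right)} \right)} \right)}} = \sqrt{-99 + \left(\frac{21}{38} + \frac{94}{-9}\right)} = \sqrt{-99 + \left(\frac{21}{38} + 94 \left(- \frac{1}{9}\right)\right)} = \sqrt{-99 + \left(\frac{21}{38} - \frac{94}{9}\right)} = \sqrt{-99 - \frac{3383}{342}} = \sqrt{- \frac{37241}{342}} = \frac{i \sqrt{1415158}}{114}$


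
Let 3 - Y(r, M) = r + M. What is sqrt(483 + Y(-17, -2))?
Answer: sqrt(505) ≈ 22.472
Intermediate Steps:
Y(r, M) = 3 - M - r (Y(r, M) = 3 - (r + M) = 3 - (M + r) = 3 + (-M - r) = 3 - M - r)
sqrt(483 + Y(-17, -2)) = sqrt(483 + (3 - 1*(-2) - 1*(-17))) = sqrt(483 + (3 + 2 + 17)) = sqrt(483 + 22) = sqrt(505)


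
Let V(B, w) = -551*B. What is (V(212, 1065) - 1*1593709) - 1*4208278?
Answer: -5918799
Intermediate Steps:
(V(212, 1065) - 1*1593709) - 1*4208278 = (-551*212 - 1*1593709) - 1*4208278 = (-116812 - 1593709) - 4208278 = -1710521 - 4208278 = -5918799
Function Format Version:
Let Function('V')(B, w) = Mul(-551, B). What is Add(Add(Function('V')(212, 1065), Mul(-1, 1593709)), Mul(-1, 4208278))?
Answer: -5918799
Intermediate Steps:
Add(Add(Function('V')(212, 1065), Mul(-1, 1593709)), Mul(-1, 4208278)) = Add(Add(Mul(-551, 212), Mul(-1, 1593709)), Mul(-1, 4208278)) = Add(Add(-116812, -1593709), -4208278) = Add(-1710521, -4208278) = -5918799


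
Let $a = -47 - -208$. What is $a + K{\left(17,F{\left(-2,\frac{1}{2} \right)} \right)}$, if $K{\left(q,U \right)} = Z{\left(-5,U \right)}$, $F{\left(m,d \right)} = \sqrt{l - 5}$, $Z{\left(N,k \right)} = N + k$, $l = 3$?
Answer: $156 + i \sqrt{2} \approx 156.0 + 1.4142 i$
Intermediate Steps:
$F{\left(m,d \right)} = i \sqrt{2}$ ($F{\left(m,d \right)} = \sqrt{3 - 5} = \sqrt{-2} = i \sqrt{2}$)
$K{\left(q,U \right)} = -5 + U$
$a = 161$ ($a = -47 + 208 = 161$)
$a + K{\left(17,F{\left(-2,\frac{1}{2} \right)} \right)} = 161 - \left(5 - i \sqrt{2}\right) = 156 + i \sqrt{2}$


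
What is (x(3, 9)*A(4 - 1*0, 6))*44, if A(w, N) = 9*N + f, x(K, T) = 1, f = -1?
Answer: 2332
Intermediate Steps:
A(w, N) = -1 + 9*N (A(w, N) = 9*N - 1 = -1 + 9*N)
(x(3, 9)*A(4 - 1*0, 6))*44 = (1*(-1 + 9*6))*44 = (1*(-1 + 54))*44 = (1*53)*44 = 53*44 = 2332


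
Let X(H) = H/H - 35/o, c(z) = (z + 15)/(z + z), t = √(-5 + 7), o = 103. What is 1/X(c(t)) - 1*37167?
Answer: -2527253/68 ≈ -37166.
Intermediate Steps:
t = √2 ≈ 1.4142
c(z) = (15 + z)/(2*z) (c(z) = (15 + z)/((2*z)) = (15 + z)*(1/(2*z)) = (15 + z)/(2*z))
X(H) = 68/103 (X(H) = H/H - 35/103 = 1 - 35*1/103 = 1 - 35/103 = 68/103)
1/X(c(t)) - 1*37167 = 1/(68/103) - 1*37167 = 103/68 - 37167 = -2527253/68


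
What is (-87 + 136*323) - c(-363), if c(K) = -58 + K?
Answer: 44262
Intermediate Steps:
(-87 + 136*323) - c(-363) = (-87 + 136*323) - (-58 - 363) = (-87 + 43928) - 1*(-421) = 43841 + 421 = 44262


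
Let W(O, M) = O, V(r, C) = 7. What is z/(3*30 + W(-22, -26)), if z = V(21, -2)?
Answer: 7/68 ≈ 0.10294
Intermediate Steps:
z = 7
z/(3*30 + W(-22, -26)) = 7/(3*30 - 22) = 7/(90 - 22) = 7/68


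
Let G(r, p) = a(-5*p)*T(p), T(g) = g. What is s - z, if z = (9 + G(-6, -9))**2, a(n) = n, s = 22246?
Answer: -134570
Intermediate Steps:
G(r, p) = -5*p**2 (G(r, p) = (-5*p)*p = -5*p**2)
z = 156816 (z = (9 - 5*(-9)**2)**2 = (9 - 5*81)**2 = (9 - 405)**2 = (-396)**2 = 156816)
s - z = 22246 - 1*156816 = 22246 - 156816 = -134570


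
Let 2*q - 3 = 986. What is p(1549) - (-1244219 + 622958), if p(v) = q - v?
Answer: 1240413/2 ≈ 6.2021e+5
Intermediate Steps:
q = 989/2 (q = 3/2 + (1/2)*986 = 3/2 + 493 = 989/2 ≈ 494.50)
p(v) = 989/2 - v
p(1549) - (-1244219 + 622958) = (989/2 - 1*1549) - (-1244219 + 622958) = (989/2 - 1549) - 1*(-621261) = -2109/2 + 621261 = 1240413/2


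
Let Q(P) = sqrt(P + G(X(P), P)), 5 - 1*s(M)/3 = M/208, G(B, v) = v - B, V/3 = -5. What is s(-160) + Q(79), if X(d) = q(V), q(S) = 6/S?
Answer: 225/13 + 6*sqrt(110)/5 ≈ 29.893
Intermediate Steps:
V = -15 (V = 3*(-5) = -15)
X(d) = -2/5 (X(d) = 6/(-15) = 6*(-1/15) = -2/5)
s(M) = 15 - 3*M/208
Q(P) = sqrt(2/5 + 2*P) (Q(P) = sqrt(P + (P - 1*(-2/5))) = sqrt(P + (P + 2/5)) = sqrt(P + (2/5 + P)) = sqrt(2/5 + 2*P))
s(-160) + Q(79) = (15 - 3/208*(-160)) + sqrt(10 + 50*79)/5 = (15 + 30/13) + sqrt(10 + 3950)/5 = 225/13 + sqrt(3960)/5 = 225/13 + (6*sqrt(110))/5 = 225/13 + 6*sqrt(110)/5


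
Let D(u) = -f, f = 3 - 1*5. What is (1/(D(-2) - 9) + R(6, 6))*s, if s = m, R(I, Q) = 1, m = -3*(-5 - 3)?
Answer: 144/7 ≈ 20.571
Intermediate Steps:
f = -2 (f = 3 - 5 = -2)
m = 24 (m = -3*(-8) = 24)
D(u) = 2 (D(u) = -1*(-2) = 2)
s = 24
(1/(D(-2) - 9) + R(6, 6))*s = (1/(2 - 9) + 1)*24 = (1/(-7) + 1)*24 = (-⅐ + 1)*24 = (6/7)*24 = 144/7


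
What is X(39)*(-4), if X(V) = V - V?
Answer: 0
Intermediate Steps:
X(V) = 0
X(39)*(-4) = 0*(-4) = 0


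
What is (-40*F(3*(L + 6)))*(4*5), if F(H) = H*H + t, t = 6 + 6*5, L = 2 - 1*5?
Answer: -93600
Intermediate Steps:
L = -3 (L = 2 - 5 = -3)
t = 36 (t = 6 + 30 = 36)
F(H) = 36 + H**2 (F(H) = H*H + 36 = H**2 + 36 = 36 + H**2)
(-40*F(3*(L + 6)))*(4*5) = (-40*(36 + (3*(-3 + 6))**2))*(4*5) = -40*(36 + (3*3)**2)*20 = -40*(36 + 9**2)*20 = -40*(36 + 81)*20 = -40*117*20 = -4680*20 = -93600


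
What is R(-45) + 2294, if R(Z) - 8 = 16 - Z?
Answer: 2363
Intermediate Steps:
R(Z) = 24 - Z (R(Z) = 8 + (16 - Z) = 24 - Z)
R(-45) + 2294 = (24 - 1*(-45)) + 2294 = (24 + 45) + 2294 = 69 + 2294 = 2363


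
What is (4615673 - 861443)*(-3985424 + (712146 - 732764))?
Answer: -15039603057660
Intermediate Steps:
(4615673 - 861443)*(-3985424 + (712146 - 732764)) = 3754230*(-3985424 - 20618) = 3754230*(-4006042) = -15039603057660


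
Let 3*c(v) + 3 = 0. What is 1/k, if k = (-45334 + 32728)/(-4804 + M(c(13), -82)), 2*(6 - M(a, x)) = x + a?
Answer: 3171/8404 ≈ 0.37732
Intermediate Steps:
c(v) = -1 (c(v) = -1 + (1/3)*0 = -1 + 0 = -1)
M(a, x) = 6 - a/2 - x/2 (M(a, x) = 6 - (x + a)/2 = 6 - (a + x)/2 = 6 + (-a/2 - x/2) = 6 - a/2 - x/2)
k = 8404/3171 (k = (-45334 + 32728)/(-4804 + (6 - 1/2*(-1) - 1/2*(-82))) = -12606/(-4804 + (6 + 1/2 + 41)) = -12606/(-4804 + 95/2) = -12606/(-9513/2) = -12606*(-2/9513) = 8404/3171 ≈ 2.6503)
1/k = 1/(8404/3171) = 3171/8404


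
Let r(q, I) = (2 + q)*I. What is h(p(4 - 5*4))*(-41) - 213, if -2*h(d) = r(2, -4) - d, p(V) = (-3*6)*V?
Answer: -6445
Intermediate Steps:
r(q, I) = I*(2 + q)
p(V) = -18*V
h(d) = 8 + d/2 (h(d) = -(-4*(2 + 2) - d)/2 = -(-4*4 - d)/2 = -(-16 - d)/2 = 8 + d/2)
h(p(4 - 5*4))*(-41) - 213 = (8 + (-18*(4 - 5*4))/2)*(-41) - 213 = (8 + (-18*(4 - 20))/2)*(-41) - 213 = (8 + (-18*(-16))/2)*(-41) - 213 = (8 + (½)*288)*(-41) - 213 = (8 + 144)*(-41) - 213 = 152*(-41) - 213 = -6232 - 213 = -6445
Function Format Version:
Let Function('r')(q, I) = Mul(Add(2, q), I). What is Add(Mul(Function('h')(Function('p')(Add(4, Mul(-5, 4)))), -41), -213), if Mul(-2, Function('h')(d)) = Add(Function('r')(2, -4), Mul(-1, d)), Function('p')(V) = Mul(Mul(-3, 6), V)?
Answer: -6445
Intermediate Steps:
Function('r')(q, I) = Mul(I, Add(2, q))
Function('p')(V) = Mul(-18, V)
Function('h')(d) = Add(8, Mul(Rational(1, 2), d)) (Function('h')(d) = Mul(Rational(-1, 2), Add(Mul(-4, Add(2, 2)), Mul(-1, d))) = Mul(Rational(-1, 2), Add(Mul(-4, 4), Mul(-1, d))) = Mul(Rational(-1, 2), Add(-16, Mul(-1, d))) = Add(8, Mul(Rational(1, 2), d)))
Add(Mul(Function('h')(Function('p')(Add(4, Mul(-5, 4)))), -41), -213) = Add(Mul(Add(8, Mul(Rational(1, 2), Mul(-18, Add(4, Mul(-5, 4))))), -41), -213) = Add(Mul(Add(8, Mul(Rational(1, 2), Mul(-18, Add(4, -20)))), -41), -213) = Add(Mul(Add(8, Mul(Rational(1, 2), Mul(-18, -16))), -41), -213) = Add(Mul(Add(8, Mul(Rational(1, 2), 288)), -41), -213) = Add(Mul(Add(8, 144), -41), -213) = Add(Mul(152, -41), -213) = Add(-6232, -213) = -6445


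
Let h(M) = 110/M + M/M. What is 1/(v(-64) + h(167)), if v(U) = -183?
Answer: -167/30284 ≈ -0.0055145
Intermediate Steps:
h(M) = 1 + 110/M (h(M) = 110/M + 1 = 1 + 110/M)
1/(v(-64) + h(167)) = 1/(-183 + (110 + 167)/167) = 1/(-183 + (1/167)*277) = 1/(-183 + 277/167) = 1/(-30284/167) = -167/30284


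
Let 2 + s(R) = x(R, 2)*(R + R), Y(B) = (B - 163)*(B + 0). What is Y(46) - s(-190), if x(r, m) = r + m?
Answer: -76820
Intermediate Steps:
Y(B) = B*(-163 + B) (Y(B) = (-163 + B)*B = B*(-163 + B))
x(r, m) = m + r
s(R) = -2 + 2*R*(2 + R) (s(R) = -2 + (2 + R)*(R + R) = -2 + (2 + R)*(2*R) = -2 + 2*R*(2 + R))
Y(46) - s(-190) = 46*(-163 + 46) - (-2 + 2*(-190)*(2 - 190)) = 46*(-117) - (-2 + 2*(-190)*(-188)) = -5382 - (-2 + 71440) = -5382 - 1*71438 = -5382 - 71438 = -76820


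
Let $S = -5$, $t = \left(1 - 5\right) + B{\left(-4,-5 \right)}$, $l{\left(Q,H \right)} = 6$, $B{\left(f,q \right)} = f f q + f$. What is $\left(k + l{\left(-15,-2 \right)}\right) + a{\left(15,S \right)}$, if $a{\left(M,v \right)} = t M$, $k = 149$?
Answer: $-1165$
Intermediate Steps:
$B{\left(f,q \right)} = f + q f^{2}$ ($B{\left(f,q \right)} = f^{2} q + f = q f^{2} + f = f + q f^{2}$)
$t = -88$ ($t = \left(1 - 5\right) - 4 \left(1 - -20\right) = -4 - 4 \left(1 + 20\right) = -4 - 84 = -88$)
$a{\left(M,v \right)} = - 88 M$
$\left(k + l{\left(-15,-2 \right)}\right) + a{\left(15,S \right)} = \left(149 + 6\right) - 1320 = 155 - 1320 = -1165$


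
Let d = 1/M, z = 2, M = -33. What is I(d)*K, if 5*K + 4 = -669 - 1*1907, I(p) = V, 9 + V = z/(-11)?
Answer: 52116/11 ≈ 4737.8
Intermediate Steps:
V = -101/11 (V = -9 + 2/(-11) = -9 + 2*(-1/11) = -9 - 2/11 = -101/11 ≈ -9.1818)
d = -1/33 (d = 1/(-33) = -1/33 ≈ -0.030303)
I(p) = -101/11
K = -516 (K = -⅘ + (-669 - 1*1907)/5 = -⅘ + (-669 - 1907)/5 = -⅘ + (⅕)*(-2576) = -⅘ - 2576/5 = -516)
I(d)*K = -101/11*(-516) = 52116/11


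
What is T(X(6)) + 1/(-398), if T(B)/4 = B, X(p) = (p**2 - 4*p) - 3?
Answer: 14327/398 ≈ 35.997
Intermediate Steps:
X(p) = -3 + p**2 - 4*p
T(B) = 4*B
T(X(6)) + 1/(-398) = 4*(-3 + 6**2 - 4*6) + 1/(-398) = 4*(-3 + 36 - 24) - 1/398 = 4*9 - 1/398 = 36 - 1/398 = 14327/398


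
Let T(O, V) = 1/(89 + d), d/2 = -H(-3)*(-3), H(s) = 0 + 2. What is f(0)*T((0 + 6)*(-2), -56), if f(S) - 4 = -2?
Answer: 2/101 ≈ 0.019802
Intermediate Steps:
f(S) = 2 (f(S) = 4 - 2 = 2)
H(s) = 2
d = 12 (d = 2*(-1*2*(-3)) = 2*(-2*(-3)) = 2*6 = 12)
T(O, V) = 1/101 (T(O, V) = 1/(89 + 12) = 1/101)
f(0)*T((0 + 6)*(-2), -56) = 2*(1/101) = 2/101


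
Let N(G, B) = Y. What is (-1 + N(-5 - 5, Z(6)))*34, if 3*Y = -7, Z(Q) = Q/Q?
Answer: -340/3 ≈ -113.33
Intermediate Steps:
Z(Q) = 1
Y = -7/3 (Y = (⅓)*(-7) = -7/3 ≈ -2.3333)
N(G, B) = -7/3
(-1 + N(-5 - 5, Z(6)))*34 = (-1 - 7/3)*34 = -10/3*34 = -340/3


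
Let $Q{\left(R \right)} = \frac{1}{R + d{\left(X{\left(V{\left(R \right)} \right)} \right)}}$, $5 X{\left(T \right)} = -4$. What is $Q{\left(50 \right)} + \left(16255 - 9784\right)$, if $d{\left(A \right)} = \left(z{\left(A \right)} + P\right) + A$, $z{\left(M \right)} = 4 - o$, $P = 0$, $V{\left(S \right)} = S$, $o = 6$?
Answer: $\frac{1527161}{236} \approx 6471.0$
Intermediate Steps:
$X{\left(T \right)} = - \frac{4}{5}$ ($X{\left(T \right)} = \frac{1}{5} \left(-4\right) = - \frac{4}{5}$)
$z{\left(M \right)} = -2$ ($z{\left(M \right)} = 4 - 6 = -2$)
$d{\left(A \right)} = -2 + A$ ($d{\left(A \right)} = \left(-2 + 0\right) + A = -2 + A$)
$Q{\left(R \right)} = \frac{1}{- \frac{14}{5} + R}$ ($Q{\left(R \right)} = \frac{1}{R - \frac{14}{5}} = \frac{1}{- \frac{14}{5} + R}$)
$Q{\left(50 \right)} + \left(16255 - 9784\right) = \frac{5}{-14 + 5 \cdot 50} + \left(16255 - 9784\right) = \frac{5}{-14 + 250} + 6471 = \frac{5}{236} + 6471 = \frac{1527161}{236}$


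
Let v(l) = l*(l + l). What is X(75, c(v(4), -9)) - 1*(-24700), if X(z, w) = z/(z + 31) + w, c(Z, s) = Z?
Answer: 2621667/106 ≈ 24733.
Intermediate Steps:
v(l) = 2*l**2 (v(l) = l*(2*l) = 2*l**2)
X(z, w) = w + z/(31 + z) (X(z, w) = z/(31 + z) + w = w + z/(31 + z))
X(75, c(v(4), -9)) - 1*(-24700) = (75 + 31*(2*4**2) + (2*4**2)*75)/(31 + 75) - 1*(-24700) = (75 + 31*(2*16) + (2*16)*75)/106 + 24700 = (75 + 31*32 + 32*75)/106 + 24700 = (75 + 992 + 2400)/106 + 24700 = (1/106)*3467 + 24700 = 3467/106 + 24700 = 2621667/106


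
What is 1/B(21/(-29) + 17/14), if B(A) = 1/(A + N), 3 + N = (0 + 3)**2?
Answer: 2635/406 ≈ 6.4902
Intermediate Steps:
N = 6 (N = -3 + (0 + 3)**2 = -3 + 3**2 = -3 + 9 = 6)
B(A) = 1/(6 + A) (B(A) = 1/(A + 6) = 1/(6 + A))
1/B(21/(-29) + 17/14) = 1/(1/(6 + (21/(-29) + 17/14))) = 1/(1/(6 + (21*(-1/29) + 17*(1/14)))) = 1/(1/(6 + (-21/29 + 17/14))) = 1/(1/(6 + 199/406)) = 1/(1/(2635/406)) = 1/(406/2635) = 2635/406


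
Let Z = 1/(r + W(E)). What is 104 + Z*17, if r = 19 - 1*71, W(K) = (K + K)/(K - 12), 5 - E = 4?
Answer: 59509/574 ≈ 103.67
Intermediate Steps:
E = 1 (E = 5 - 1*4 = 5 - 4 = 1)
W(K) = 2*K/(-12 + K) (W(K) = (2*K)/(-12 + K) = 2*K/(-12 + K))
r = -52 (r = 19 - 71 = -52)
Z = -11/574 (Z = 1/(-52 + 2*1/(-12 + 1)) = 1/(-52 + 2*1/(-11)) = 1/(-52 + 2*1*(-1/11)) = 1/(-52 - 2/11) = 1/(-574/11) = -11/574 ≈ -0.019164)
104 + Z*17 = 104 - 11/574*17 = 104 - 187/574 = 59509/574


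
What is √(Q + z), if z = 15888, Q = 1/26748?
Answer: 5*√12630174527/4458 ≈ 126.05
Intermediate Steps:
Q = 1/26748 ≈ 3.7386e-5
√(Q + z) = √(1/26748 + 15888) = √(424972225/26748) = 5*√12630174527/4458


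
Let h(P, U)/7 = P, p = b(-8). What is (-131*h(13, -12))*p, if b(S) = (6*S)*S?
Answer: -4577664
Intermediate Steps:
b(S) = 6*S²
p = 384 (p = 6*(-8)² = 6*64 = 384)
h(P, U) = 7*P
(-131*h(13, -12))*p = -917*13*384 = -131*91*384 = -11921*384 = -4577664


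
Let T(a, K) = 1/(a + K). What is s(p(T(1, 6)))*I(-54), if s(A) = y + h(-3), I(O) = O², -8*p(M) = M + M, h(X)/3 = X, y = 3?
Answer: -17496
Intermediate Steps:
T(a, K) = 1/(K + a)
h(X) = 3*X
p(M) = -M/4 (p(M) = -(M + M)/8 = -M/4)
s(A) = -6 (s(A) = 3 + 3*(-3) = 3 - 9 = -6)
s(p(T(1, 6)))*I(-54) = -6*(-54)² = -6*2916 = -17496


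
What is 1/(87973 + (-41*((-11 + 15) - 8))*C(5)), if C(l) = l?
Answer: 1/88793 ≈ 1.1262e-5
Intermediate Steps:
1/(87973 + (-41*((-11 + 15) - 8))*C(5)) = 1/(87973 - 41*((-11 + 15) - 8)*5) = 1/(87973 - 41*(4 - 8)*5) = 1/(87973 - 41*(-4)*5) = 1/(87973 + 164*5) = 1/(87973 + 820) = 1/88793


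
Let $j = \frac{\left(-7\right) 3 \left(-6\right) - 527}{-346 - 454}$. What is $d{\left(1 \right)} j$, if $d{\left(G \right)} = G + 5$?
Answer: $\frac{1203}{400} \approx 3.0075$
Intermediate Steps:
$d{\left(G \right)} = 5 + G$
$j = \frac{401}{800}$ ($j = \frac{\left(-21\right) \left(-6\right) - 527}{-800} = \left(126 - 527\right) \left(- \frac{1}{800}\right) = \left(-401\right) \left(- \frac{1}{800}\right) = \frac{401}{800} \approx 0.50125$)
$d{\left(1 \right)} j = \left(5 + 1\right) \frac{401}{800} = 6 \cdot \frac{401}{800} = \frac{1203}{400}$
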